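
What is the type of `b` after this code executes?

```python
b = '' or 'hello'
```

'or' returns first truthy value ('hello', which is str)

str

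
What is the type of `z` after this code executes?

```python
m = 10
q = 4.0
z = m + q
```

int + float returns float (10 + 4.0 = 14.0)

float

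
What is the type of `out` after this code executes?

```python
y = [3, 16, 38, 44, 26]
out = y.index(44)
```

list.index() returns int

int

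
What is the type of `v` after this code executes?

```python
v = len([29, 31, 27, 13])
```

len() always returns int

int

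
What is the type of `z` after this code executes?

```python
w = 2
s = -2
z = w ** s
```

int ** negative int returns float

float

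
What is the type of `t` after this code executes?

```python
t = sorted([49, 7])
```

sorted() always returns list

list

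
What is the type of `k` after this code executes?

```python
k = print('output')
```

print() returns None

NoneType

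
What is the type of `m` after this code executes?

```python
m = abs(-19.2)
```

abs() of float returns float

float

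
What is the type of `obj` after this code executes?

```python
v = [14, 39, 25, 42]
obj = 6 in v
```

'in' operator returns bool

bool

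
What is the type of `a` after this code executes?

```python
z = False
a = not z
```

'not' always returns bool

bool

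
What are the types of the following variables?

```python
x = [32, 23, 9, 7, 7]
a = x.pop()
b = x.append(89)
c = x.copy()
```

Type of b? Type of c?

list.append() returns None; list.copy() returns list

NoneType, list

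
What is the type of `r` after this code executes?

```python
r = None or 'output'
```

'or' with None returns the other value ('output', str)

str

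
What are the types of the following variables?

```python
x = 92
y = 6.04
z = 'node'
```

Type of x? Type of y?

x is int; y is float

int, float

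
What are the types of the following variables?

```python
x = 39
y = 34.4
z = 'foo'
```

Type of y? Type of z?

y is float; z is str

float, str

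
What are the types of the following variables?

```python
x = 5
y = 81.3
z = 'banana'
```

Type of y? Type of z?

y is float; z is str

float, str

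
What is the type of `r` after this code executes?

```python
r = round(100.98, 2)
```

round() with ndigits arg returns float

float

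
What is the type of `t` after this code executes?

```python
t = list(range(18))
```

list(range(...)) returns list

list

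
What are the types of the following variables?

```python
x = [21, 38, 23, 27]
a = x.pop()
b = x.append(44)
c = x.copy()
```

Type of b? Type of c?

list.append() returns None; list.copy() returns list

NoneType, list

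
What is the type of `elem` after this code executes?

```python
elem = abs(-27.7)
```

abs() of float returns float

float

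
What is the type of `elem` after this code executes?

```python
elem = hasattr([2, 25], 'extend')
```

hasattr() returns bool

bool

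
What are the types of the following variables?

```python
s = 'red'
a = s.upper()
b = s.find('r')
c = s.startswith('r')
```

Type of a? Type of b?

str.upper() returns str; str.find() returns int

str, int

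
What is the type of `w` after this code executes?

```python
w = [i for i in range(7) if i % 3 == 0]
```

A list comprehension [...] produces a list

list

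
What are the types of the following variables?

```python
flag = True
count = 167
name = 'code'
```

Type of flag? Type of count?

flag is bool; count is int

bool, int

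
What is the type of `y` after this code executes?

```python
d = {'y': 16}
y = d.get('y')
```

dict.get() returns the value (int) when key is found

int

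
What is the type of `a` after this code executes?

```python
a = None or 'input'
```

'or' with None returns the other value ('input', str)

str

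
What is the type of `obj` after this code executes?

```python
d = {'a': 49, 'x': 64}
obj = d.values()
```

.values() returns a dict_values view object

dict_values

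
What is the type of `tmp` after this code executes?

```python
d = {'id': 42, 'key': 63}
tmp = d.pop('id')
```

dict.pop() returns the value (int)

int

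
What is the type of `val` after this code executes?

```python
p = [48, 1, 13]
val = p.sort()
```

list.sort() returns None (sorts in place)

NoneType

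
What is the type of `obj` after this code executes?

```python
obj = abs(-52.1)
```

abs() of float returns float

float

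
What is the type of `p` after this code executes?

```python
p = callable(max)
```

callable() returns bool

bool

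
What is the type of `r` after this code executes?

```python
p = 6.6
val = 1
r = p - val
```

float - int returns float (6.6 - 1 = 5.6)

float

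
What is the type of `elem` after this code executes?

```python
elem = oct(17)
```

oct() returns str representation

str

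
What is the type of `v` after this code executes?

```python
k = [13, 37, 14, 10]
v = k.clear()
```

list.clear() returns None

NoneType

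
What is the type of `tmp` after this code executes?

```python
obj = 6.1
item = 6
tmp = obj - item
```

float - int returns float (6.1 - 6 = 0.1)

float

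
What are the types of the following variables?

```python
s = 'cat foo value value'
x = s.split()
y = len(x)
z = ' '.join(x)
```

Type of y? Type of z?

len() returns int; str.join() returns str

int, str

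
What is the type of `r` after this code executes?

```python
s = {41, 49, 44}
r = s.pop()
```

Popping from a set of ints returns int

int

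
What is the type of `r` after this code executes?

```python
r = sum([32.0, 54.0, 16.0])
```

sum() of floats returns float

float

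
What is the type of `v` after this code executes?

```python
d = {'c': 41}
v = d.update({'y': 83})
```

dict.update() returns None

NoneType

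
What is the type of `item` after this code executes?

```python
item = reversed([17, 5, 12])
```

reversed() on a list returns a list_reverseiterator

list_reverseiterator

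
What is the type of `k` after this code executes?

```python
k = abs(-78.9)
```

abs() of float returns float

float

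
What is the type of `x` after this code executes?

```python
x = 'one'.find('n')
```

str.find() returns int (index, or -1)

int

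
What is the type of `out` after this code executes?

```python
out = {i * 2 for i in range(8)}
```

A set comprehension {expr for x in iterable} produces a set

set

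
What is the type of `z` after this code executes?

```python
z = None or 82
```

'or' with None returns the other value (82, int)

int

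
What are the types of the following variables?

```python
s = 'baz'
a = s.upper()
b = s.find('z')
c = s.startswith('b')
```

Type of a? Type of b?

str.upper() returns str; str.find() returns int

str, int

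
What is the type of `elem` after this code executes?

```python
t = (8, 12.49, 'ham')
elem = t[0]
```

Index 0 of tuple is 8 which is int

int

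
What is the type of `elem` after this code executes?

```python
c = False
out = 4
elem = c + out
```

bool + int returns int (False is 0, so 0 + 4 = 4)

int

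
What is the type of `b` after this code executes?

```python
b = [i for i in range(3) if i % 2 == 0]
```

A list comprehension [...] produces a list

list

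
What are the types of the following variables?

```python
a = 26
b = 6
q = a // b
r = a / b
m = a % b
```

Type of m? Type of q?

int % int returns int; int // int returns int

int, int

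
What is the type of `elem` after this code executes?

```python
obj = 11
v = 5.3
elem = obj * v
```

int * float returns float (11 * 5.3 = 58.3)

float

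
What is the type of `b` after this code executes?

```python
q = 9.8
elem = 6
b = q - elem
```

float - int returns float (9.8 - 6 = 3.8)

float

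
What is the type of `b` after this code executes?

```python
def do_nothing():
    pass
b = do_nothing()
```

A function with no return statement returns None

NoneType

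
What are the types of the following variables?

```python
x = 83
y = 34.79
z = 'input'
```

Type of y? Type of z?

y is float; z is str

float, str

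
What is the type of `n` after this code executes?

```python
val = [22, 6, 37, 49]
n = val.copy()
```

list.copy() returns list

list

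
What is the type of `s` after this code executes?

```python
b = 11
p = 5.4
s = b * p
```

int * float returns float (11 * 5.4 = 59.4)

float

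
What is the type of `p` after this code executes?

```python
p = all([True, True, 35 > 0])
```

all() returns bool

bool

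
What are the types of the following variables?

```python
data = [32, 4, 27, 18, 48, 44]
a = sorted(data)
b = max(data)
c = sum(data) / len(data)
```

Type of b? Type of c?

max of ints returns int; int / int returns float

int, float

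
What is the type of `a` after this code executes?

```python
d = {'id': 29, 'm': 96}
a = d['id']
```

Accessing dict[str, int] with key 'id' returns int value 29

int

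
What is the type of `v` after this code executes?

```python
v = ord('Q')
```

ord() returns int (Unicode code point)

int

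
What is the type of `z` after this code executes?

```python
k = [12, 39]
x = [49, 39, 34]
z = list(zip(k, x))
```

list(zip(...)) returns a list of tuples

list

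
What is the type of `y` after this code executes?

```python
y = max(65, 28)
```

max() of ints returns int

int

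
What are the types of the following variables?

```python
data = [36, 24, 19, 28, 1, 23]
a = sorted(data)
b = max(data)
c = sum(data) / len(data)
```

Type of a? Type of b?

sorted() returns list; max of ints returns int

list, int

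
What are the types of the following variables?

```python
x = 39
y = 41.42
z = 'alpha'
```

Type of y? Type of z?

y is float; z is str

float, str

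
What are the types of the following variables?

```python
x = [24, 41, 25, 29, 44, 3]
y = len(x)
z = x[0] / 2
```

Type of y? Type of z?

len() returns int; int / int returns float

int, float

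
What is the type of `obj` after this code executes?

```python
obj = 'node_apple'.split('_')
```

str.split() returns list

list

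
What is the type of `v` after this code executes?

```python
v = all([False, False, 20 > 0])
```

all() returns bool

bool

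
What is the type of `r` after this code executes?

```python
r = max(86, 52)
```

max() of ints returns int

int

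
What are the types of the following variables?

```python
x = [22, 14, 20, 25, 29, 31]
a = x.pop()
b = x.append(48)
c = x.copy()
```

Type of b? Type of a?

list.append() returns None; list.pop() returns the element (int)

NoneType, int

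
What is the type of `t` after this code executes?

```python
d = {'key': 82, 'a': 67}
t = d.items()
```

dict.items() returns a dict_items view

dict_items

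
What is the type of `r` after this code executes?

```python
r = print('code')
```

print() returns None

NoneType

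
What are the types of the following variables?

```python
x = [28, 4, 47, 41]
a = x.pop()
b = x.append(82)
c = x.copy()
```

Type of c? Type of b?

list.copy() returns list; list.append() returns None

list, NoneType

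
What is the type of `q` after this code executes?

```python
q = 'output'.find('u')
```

str.find() returns int (index, or -1)

int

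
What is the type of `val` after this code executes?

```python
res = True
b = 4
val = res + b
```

bool + int returns int (True is 1, so 1 + 4 = 5)

int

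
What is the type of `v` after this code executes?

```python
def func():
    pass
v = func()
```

A function with no return statement returns None

NoneType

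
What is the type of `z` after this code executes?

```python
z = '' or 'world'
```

'or' returns first truthy value ('world', which is str)

str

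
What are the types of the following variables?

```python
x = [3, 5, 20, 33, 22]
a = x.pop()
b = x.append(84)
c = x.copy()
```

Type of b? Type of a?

list.append() returns None; list.pop() returns the element (int)

NoneType, int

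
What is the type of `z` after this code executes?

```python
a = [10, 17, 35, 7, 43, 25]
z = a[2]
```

Indexing a list of ints returns int (a[2] = 35)

int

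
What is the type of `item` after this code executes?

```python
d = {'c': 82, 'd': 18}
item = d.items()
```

dict.items() returns a dict_items view

dict_items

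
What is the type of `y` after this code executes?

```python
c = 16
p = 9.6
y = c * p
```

int * float returns float (16 * 9.6 = 153.6)

float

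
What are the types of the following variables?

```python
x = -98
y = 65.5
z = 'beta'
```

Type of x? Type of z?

x is int; z is str

int, str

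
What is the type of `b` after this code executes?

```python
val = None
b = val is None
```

'is' comparison returns bool

bool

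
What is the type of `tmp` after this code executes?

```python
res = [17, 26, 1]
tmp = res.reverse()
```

list.reverse() returns None

NoneType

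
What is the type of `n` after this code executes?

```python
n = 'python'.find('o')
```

str.find() returns int (index, or -1)

int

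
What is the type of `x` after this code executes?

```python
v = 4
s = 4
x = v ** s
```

int ** positive int returns int (4 ** 4 = 256)

int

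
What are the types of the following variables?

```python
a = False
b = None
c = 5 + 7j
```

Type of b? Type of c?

b is NoneType; c is complex

NoneType, complex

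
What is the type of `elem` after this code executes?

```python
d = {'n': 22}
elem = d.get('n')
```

dict.get() returns the value (int) when key is found

int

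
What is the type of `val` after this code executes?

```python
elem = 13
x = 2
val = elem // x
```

int // int returns int (13 // 2 = 6)

int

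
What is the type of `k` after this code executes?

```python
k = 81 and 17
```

'and' returns the last value when all truthy (17, which is int)

int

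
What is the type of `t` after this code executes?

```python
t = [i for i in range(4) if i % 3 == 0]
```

A list comprehension [...] produces a list

list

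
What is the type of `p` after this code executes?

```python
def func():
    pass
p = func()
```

A function with no return statement returns None

NoneType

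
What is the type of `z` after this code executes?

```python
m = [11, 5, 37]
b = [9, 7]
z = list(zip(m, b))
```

list(zip(...)) returns a list of tuples

list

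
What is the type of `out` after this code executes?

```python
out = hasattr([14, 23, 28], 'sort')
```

hasattr() returns bool

bool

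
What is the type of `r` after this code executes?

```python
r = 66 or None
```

'or' returns first truthy value (66, int)

int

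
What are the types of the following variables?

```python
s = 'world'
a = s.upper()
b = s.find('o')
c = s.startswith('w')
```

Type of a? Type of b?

str.upper() returns str; str.find() returns int

str, int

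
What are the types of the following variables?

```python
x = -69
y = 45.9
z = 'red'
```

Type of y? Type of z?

y is float; z is str

float, str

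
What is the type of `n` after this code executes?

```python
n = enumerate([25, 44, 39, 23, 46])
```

enumerate() returns an enumerate iterator object

enumerate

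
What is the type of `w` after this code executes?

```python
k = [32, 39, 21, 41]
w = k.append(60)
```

list.append() returns None (mutates in place)

NoneType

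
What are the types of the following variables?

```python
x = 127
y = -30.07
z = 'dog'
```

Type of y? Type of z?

y is float; z is str

float, str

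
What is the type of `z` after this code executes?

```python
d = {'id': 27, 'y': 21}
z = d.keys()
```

.keys() returns a dict_keys view object

dict_keys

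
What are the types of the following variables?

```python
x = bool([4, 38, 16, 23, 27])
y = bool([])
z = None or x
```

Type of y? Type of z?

bool() returns bool; None or <bool> returns the bool

bool, bool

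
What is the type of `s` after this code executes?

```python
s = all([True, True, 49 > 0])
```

all() returns bool

bool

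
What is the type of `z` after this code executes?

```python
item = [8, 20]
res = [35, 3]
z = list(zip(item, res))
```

list(zip(...)) returns a list of tuples

list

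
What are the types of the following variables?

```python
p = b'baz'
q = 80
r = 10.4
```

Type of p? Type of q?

p is bytes; q is int

bytes, int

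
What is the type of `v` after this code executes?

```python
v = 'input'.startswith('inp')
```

str.startswith() returns bool

bool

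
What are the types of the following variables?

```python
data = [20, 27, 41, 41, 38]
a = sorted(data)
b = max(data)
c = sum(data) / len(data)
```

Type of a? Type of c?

sorted() returns list; int / int returns float

list, float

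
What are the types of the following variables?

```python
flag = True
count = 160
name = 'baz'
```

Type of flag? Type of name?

flag is bool; name is str

bool, str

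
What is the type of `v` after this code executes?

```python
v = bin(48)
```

bin() returns str representation

str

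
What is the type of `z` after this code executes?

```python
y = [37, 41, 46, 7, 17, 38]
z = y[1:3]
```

Slicing a list always returns a list

list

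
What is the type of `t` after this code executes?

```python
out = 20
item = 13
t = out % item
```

int % int returns int (20 % 13 = 7)

int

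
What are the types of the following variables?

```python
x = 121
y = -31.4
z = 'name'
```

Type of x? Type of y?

x is int; y is float

int, float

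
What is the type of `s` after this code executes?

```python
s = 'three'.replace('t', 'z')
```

str.replace() returns str

str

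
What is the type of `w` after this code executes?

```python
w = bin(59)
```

bin() returns str representation

str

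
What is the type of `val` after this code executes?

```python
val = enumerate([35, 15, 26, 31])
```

enumerate() returns an enumerate iterator object

enumerate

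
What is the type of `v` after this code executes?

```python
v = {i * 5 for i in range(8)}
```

A set comprehension {expr for x in iterable} produces a set

set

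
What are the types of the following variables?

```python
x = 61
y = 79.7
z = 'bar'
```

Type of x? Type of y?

x is int; y is float

int, float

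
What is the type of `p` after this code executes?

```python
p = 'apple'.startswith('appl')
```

str.startswith() returns bool

bool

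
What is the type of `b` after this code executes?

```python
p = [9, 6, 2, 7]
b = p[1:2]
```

Slicing a list always returns a list

list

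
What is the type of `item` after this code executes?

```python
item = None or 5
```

'or' with None returns the other value (5, int)

int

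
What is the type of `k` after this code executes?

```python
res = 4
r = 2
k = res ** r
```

int ** positive int returns int (4 ** 2 = 16)

int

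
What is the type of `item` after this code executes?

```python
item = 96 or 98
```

'or' returns the first truthy value (96, which is int)

int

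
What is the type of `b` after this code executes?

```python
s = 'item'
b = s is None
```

'is' comparison returns bool

bool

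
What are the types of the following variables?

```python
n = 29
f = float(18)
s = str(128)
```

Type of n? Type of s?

n is int; s is str

int, str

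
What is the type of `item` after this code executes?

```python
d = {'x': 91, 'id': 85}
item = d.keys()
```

.keys() returns a dict_keys view object

dict_keys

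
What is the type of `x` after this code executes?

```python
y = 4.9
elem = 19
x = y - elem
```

float - int returns float (4.9 - 19 = -14.1)

float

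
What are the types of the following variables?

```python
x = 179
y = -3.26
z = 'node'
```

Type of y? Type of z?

y is float; z is str

float, str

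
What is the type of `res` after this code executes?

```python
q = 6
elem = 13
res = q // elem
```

int // int returns int (6 // 13 = 0)

int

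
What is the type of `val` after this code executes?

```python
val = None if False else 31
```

Ternary: condition is False, else branch (31) taken → int

int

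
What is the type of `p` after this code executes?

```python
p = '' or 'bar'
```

'or' returns first truthy value ('bar', which is str)

str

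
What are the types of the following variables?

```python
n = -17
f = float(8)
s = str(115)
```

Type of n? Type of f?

n is int; f is float

int, float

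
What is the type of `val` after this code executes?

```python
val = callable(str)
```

callable() returns bool

bool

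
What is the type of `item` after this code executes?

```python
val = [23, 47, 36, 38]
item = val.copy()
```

list.copy() returns list

list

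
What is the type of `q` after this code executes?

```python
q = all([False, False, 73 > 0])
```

all() returns bool

bool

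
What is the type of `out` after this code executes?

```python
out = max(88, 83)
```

max() of ints returns int

int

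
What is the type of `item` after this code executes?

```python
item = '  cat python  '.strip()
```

str.strip() returns str

str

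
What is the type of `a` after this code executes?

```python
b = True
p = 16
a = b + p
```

bool + int returns int (True is 1, so 1 + 16 = 17)

int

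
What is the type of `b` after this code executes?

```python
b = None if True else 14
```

Ternary: condition is True, if branch (None) taken → NoneType

NoneType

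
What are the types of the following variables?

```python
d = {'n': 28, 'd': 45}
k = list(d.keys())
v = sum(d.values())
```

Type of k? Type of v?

list(...) returns list; sum of int values returns int

list, int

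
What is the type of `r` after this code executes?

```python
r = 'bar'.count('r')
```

str.count() returns int

int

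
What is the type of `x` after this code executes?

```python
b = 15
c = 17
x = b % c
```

int % int returns int (15 % 17 = 15)

int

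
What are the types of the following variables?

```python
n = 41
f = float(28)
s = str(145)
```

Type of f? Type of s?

f is float; s is str

float, str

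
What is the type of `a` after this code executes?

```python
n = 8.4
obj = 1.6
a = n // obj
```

float // float returns float (floor division preserves float type)

float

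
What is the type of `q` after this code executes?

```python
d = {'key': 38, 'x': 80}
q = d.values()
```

.values() returns a dict_values view object

dict_values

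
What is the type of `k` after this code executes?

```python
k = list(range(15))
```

list(range(...)) returns list

list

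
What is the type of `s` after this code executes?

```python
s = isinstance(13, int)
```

isinstance() returns bool

bool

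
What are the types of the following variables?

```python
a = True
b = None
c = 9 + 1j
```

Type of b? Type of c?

b is NoneType; c is complex

NoneType, complex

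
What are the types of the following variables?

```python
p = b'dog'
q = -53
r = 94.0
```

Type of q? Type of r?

q is int; r is float

int, float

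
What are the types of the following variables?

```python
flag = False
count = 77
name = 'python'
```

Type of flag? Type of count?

flag is bool; count is int

bool, int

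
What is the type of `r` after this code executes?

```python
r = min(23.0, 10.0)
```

min() of floats returns float

float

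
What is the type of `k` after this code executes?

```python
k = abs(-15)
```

abs() of int returns int

int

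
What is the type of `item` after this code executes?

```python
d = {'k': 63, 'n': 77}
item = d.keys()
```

.keys() returns a dict_keys view object

dict_keys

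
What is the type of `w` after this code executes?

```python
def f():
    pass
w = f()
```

A function with no return statement returns None

NoneType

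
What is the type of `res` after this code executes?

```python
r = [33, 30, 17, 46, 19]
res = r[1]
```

Indexing a list of ints returns int (r[1] = 30)

int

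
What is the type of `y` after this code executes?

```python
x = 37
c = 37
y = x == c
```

Equality comparison returns bool

bool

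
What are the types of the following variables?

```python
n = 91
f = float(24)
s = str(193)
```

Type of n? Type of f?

n is int; f is float

int, float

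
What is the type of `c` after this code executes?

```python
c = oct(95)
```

oct() returns str representation

str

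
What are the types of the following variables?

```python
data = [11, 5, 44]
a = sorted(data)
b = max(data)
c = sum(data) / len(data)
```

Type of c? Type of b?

int / int returns float; max of ints returns int

float, int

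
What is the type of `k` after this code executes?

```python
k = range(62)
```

range() returns a range object

range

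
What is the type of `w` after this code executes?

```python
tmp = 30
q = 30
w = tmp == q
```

Equality comparison returns bool

bool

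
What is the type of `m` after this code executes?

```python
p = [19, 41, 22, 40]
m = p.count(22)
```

list.count() returns int

int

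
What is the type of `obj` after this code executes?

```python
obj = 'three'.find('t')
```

str.find() returns int (index, or -1)

int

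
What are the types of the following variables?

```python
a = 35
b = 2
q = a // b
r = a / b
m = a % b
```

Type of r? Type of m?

int / int returns float; int % int returns int

float, int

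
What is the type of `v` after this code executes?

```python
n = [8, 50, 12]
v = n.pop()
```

list.pop() returns the popped element (int here)

int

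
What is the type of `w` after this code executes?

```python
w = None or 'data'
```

'or' with None returns the other value ('data', str)

str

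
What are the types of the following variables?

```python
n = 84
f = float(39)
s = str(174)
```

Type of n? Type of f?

n is int; f is float

int, float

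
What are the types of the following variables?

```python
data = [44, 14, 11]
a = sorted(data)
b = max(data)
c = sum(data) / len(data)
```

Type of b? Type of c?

max of ints returns int; int / int returns float

int, float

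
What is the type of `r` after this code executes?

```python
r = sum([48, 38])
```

sum() of ints returns int

int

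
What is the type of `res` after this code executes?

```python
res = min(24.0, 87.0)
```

min() of floats returns float

float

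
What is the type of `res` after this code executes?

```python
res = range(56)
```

range() returns a range object

range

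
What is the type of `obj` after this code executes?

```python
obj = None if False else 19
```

Ternary: condition is False, else branch (19) taken → int

int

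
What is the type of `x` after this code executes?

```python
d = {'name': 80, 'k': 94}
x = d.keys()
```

.keys() returns a dict_keys view object

dict_keys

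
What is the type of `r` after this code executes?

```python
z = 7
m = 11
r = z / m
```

int / int always returns float in Python 3 (7 / 11 = 0.636364)

float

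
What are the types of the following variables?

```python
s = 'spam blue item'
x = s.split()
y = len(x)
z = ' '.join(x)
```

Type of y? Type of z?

len() returns int; str.join() returns str

int, str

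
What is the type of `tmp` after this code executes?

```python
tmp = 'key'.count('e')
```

str.count() returns int

int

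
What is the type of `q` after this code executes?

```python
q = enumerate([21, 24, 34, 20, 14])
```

enumerate() returns an enumerate iterator object

enumerate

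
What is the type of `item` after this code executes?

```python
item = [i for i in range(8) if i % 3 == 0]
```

A list comprehension [...] produces a list

list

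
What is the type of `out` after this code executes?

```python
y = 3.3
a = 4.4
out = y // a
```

float // float returns float (floor division preserves float type)

float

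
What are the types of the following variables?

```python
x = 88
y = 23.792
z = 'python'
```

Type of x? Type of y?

x is int; y is float

int, float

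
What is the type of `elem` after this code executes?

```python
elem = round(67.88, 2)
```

round() with ndigits arg returns float

float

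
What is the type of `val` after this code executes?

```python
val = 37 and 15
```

'and' returns the last value when all truthy (15, which is int)

int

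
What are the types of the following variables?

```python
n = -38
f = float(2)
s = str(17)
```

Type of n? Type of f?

n is int; f is float

int, float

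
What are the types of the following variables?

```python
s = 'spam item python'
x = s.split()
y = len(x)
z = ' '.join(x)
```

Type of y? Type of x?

len() returns int; str.split() returns list

int, list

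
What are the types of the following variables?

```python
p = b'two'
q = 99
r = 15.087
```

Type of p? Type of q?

p is bytes; q is int

bytes, int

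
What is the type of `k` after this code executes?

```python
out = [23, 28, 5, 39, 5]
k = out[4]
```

Indexing a list of ints returns int (out[4] = 5)

int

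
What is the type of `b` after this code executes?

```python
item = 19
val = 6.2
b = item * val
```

int * float returns float (19 * 6.2 = 117.8)

float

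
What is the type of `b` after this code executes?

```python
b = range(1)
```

range() returns a range object

range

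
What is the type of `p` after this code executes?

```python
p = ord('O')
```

ord() returns int (Unicode code point)

int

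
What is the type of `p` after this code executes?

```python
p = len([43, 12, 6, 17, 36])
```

len() always returns int

int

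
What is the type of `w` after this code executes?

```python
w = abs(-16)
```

abs() of int returns int

int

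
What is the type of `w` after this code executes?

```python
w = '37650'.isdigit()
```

str.isdigit() returns bool

bool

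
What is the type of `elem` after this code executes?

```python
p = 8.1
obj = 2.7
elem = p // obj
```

float // float returns float (floor division preserves float type)

float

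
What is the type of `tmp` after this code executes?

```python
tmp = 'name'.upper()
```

str.upper() returns str

str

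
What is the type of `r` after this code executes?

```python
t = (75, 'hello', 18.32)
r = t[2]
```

Index 2 of tuple is 18.32 which is float

float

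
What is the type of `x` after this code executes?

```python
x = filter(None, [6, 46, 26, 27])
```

filter() returns a filter iterator object

filter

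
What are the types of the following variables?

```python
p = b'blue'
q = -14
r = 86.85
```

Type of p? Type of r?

p is bytes; r is float

bytes, float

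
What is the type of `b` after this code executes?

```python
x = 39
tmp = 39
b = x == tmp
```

Equality comparison returns bool

bool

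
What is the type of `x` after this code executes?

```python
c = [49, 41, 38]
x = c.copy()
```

list.copy() returns list

list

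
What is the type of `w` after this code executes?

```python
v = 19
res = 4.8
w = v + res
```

int + float returns float (19 + 4.8 = 23.8)

float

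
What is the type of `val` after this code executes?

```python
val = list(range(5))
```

list(range(...)) returns list

list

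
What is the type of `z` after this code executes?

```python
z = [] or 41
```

'or' returns first truthy value (41, which is int)

int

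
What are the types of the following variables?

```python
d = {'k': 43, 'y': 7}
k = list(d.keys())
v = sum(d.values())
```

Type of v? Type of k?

sum of int values returns int; list(...) returns list

int, list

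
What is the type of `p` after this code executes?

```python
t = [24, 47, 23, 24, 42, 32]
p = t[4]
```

Indexing a list of ints returns int (t[4] = 42)

int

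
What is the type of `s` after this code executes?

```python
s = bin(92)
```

bin() returns str representation

str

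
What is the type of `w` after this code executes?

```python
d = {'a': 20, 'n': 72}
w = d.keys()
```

.keys() returns a dict_keys view object

dict_keys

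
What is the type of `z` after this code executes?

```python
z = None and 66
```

'and' returns first falsy value (None)

NoneType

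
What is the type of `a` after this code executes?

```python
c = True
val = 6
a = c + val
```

bool + int returns int (True is 1, so 1 + 6 = 7)

int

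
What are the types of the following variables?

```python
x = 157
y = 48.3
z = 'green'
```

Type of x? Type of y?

x is int; y is float

int, float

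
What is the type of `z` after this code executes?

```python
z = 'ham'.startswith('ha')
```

str.startswith() returns bool

bool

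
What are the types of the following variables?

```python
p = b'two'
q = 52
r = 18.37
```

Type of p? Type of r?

p is bytes; r is float

bytes, float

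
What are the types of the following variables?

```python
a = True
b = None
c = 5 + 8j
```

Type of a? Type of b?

a is bool; b is NoneType

bool, NoneType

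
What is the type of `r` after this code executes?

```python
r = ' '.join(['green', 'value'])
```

str.join() returns str

str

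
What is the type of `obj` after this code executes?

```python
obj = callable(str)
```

callable() returns bool

bool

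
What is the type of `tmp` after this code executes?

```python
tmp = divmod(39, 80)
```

divmod() returns a tuple (quotient, remainder)

tuple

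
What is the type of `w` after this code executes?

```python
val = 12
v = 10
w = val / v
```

int / int always returns float in Python 3 (12 / 10 = 1.2)

float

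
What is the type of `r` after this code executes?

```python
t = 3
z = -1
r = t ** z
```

int ** negative int returns float

float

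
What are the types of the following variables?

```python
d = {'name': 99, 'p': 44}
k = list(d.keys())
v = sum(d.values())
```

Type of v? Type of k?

sum of int values returns int; list(...) returns list

int, list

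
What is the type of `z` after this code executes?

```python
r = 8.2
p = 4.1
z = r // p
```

float // float returns float (floor division preserves float type)

float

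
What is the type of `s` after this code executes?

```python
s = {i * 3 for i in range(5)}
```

A set comprehension {expr for x in iterable} produces a set

set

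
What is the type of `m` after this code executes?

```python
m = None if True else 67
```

Ternary: condition is True, if branch (None) taken → NoneType

NoneType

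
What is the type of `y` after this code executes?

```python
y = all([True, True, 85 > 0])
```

all() returns bool

bool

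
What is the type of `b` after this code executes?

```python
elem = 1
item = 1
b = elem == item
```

Equality comparison returns bool

bool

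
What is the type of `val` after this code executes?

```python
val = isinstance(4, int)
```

isinstance() returns bool

bool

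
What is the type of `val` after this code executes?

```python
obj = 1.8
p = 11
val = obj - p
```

float - int returns float (1.8 - 11 = -9.2)

float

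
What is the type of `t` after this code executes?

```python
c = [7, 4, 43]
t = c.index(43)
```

list.index() returns int

int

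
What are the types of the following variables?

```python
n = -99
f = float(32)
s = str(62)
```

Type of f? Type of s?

f is float; s is str

float, str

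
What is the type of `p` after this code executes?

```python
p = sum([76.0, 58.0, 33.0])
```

sum() of floats returns float

float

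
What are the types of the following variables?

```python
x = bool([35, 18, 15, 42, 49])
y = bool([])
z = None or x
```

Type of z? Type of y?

None or <bool> returns the bool; bool() returns bool

bool, bool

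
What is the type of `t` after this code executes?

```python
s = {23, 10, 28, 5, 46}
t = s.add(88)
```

set.add() returns None (mutates in place)

NoneType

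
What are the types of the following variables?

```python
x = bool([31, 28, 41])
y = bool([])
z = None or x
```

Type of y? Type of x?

bool() returns bool; bool() returns bool

bool, bool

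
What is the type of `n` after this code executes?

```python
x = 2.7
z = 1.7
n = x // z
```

float // float returns float (floor division preserves float type)

float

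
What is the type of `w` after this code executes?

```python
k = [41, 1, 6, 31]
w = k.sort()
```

list.sort() returns None (sorts in place)

NoneType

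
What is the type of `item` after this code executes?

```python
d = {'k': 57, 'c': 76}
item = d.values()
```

.values() returns a dict_values view object

dict_values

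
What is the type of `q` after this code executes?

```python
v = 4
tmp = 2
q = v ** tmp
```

int ** positive int returns int (4 ** 2 = 16)

int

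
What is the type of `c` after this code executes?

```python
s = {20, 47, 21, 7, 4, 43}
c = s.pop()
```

Popping from a set of ints returns int

int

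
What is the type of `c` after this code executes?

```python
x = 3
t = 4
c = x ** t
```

int ** positive int returns int (3 ** 4 = 81)

int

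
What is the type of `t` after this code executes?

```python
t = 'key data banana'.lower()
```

str.lower() returns str

str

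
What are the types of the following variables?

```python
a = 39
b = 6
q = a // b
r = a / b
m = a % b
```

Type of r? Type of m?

int / int returns float; int % int returns int

float, int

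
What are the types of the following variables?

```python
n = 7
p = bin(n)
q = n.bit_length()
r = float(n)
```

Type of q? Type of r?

int.bit_length() returns int; float() returns float

int, float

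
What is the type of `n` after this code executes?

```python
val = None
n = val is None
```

'is' comparison returns bool

bool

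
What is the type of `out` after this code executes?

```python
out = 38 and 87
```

'and' returns the last value when all truthy (87, which is int)

int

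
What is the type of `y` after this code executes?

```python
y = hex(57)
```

hex() returns str representation

str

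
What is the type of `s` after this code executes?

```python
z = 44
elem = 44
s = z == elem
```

Equality comparison returns bool

bool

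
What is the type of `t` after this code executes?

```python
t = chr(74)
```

chr() returns str (single character)

str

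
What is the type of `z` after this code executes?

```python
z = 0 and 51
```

'and' returns the first falsy value (0, which is int)

int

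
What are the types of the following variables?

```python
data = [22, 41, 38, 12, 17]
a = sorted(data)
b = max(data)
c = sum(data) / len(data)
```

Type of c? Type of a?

int / int returns float; sorted() returns list

float, list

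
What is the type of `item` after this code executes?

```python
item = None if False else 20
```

Ternary: condition is False, else branch (20) taken → int

int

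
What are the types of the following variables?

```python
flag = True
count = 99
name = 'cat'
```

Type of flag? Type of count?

flag is bool; count is int

bool, int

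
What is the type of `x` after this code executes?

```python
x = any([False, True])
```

any() returns bool

bool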